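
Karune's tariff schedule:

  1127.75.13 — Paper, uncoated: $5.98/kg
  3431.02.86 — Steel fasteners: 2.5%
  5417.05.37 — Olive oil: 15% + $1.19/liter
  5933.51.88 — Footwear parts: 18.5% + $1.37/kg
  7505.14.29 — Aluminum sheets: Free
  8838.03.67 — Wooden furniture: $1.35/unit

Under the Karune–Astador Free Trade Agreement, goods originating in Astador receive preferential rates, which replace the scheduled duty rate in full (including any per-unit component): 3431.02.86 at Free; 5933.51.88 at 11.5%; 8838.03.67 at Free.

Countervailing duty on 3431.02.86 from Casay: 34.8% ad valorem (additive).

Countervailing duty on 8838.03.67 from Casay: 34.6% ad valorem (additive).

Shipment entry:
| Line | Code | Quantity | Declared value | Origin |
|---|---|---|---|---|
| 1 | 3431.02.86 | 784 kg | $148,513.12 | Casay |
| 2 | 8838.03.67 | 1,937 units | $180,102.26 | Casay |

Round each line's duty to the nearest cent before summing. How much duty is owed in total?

Line 1 (3431.02.86, Casay, 784 kg, $148,513.12):
Base rate for 3431.02.86 is 2.5%.
3431.02.86 has an FTA preferential rate, but origin Casay is not Astador; base rate stands.
Additional duty on 3431.02.86 from Casay: +34.8%. Applied ad valorem rate: 2.5% + 34.8% = 37.3%.
Duty = $148,513.12 × 37.3% = $55,395.39.
Line 2 (8838.03.67, Casay, 1,937 units, $180,102.26):
Base rate for 8838.03.67 is $1.35/unit.
8838.03.67 has an FTA preferential rate, but origin Casay is not Astador; base rate stands.
Additional duty on 8838.03.67 from Casay: +34.6% ad valorem. Applied ad valorem rate = 34.6%.
Duty = $180,102.26 × 34.6% + 1,937 × $1.35 = $64,930.33.
Total = $55,395.39 + $64,930.33 = $120,325.72.

$120,325.72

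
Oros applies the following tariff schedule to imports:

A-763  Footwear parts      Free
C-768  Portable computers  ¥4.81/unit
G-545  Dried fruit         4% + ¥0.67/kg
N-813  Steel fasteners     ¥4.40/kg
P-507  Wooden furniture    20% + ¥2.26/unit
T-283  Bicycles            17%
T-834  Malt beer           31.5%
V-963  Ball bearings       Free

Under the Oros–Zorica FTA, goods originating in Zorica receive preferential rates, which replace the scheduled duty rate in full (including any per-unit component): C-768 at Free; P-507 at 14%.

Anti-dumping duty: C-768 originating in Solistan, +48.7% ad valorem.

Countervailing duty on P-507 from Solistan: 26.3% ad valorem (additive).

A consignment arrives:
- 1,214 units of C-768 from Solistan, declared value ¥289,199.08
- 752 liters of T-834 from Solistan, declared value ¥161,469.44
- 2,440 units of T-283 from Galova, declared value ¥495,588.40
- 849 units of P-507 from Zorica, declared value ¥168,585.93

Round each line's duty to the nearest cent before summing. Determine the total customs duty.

Line 1 (C-768, Solistan, 1,214 units, ¥289,199.08):
Base rate for C-768 is ¥4.81/unit.
C-768 has an FTA preferential rate, but origin Solistan is not Zorica; base rate stands.
Additional duty on C-768 from Solistan: +48.7% ad valorem. Applied ad valorem rate = 48.7%.
Duty = ¥289,199.08 × 48.7% + 1,214 × ¥4.81 = ¥146,679.29.
Line 2 (T-834, Solistan, 752 liters, ¥161,469.44):
Base rate for T-834 is 31.5%.
Duty = ¥161,469.44 × 31.5% = ¥50,862.87.
Line 3 (T-283, Galova, 2,440 units, ¥495,588.40):
Base rate for T-283 is 17%.
Duty = ¥495,588.40 × 17% = ¥84,250.03.
Line 4 (P-507, Zorica, 849 units, ¥168,585.93):
Base rate for P-507 is 20% + ¥2.26/unit.
Origin Zorica qualifies under the Oros–Zorica agreement and P-507 is covered: preferential rate 14% applies instead.
The additional-duty order on P-507 targets Solistan, not Zorica; it does not apply.
Duty = ¥168,585.93 × 14% = ¥23,602.03.
Total = ¥146,679.29 + ¥50,862.87 + ¥84,250.03 + ¥23,602.03 = ¥305,394.22.

¥305,394.22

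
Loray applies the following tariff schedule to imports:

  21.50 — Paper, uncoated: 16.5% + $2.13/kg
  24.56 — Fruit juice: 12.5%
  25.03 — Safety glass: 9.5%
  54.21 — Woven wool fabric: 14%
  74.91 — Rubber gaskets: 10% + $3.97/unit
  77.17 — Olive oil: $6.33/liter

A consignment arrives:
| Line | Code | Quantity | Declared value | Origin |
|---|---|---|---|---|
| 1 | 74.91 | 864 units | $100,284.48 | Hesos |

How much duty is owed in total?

$13,458.53

Line 1 (74.91, Hesos, 864 units, $100,284.48):
Base rate for 74.91 is 10% + $3.97/unit.
Duty = $100,284.48 × 10% + 864 × $3.97 = $13,458.53.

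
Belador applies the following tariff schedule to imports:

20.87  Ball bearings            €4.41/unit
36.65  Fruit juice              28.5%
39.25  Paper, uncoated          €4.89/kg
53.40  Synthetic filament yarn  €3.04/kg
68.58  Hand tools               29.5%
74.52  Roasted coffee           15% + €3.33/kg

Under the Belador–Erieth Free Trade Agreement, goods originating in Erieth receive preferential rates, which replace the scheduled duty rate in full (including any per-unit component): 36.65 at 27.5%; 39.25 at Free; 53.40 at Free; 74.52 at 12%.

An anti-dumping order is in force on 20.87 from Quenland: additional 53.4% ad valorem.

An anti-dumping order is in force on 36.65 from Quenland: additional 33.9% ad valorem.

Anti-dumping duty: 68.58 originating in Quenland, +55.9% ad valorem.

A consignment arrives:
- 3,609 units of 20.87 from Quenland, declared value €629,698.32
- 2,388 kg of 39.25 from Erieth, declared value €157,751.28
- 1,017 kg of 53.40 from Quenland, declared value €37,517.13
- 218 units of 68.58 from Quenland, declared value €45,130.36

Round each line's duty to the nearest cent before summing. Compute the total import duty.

Line 1 (20.87, Quenland, 3,609 units, €629,698.32):
Base rate for 20.87 is €4.41/unit.
Additional duty on 20.87 from Quenland: +53.4% ad valorem. Applied ad valorem rate = 53.4%.
Duty = €629,698.32 × 53.4% + 3,609 × €4.41 = €352,174.59.
Line 2 (39.25, Erieth, 2,388 kg, €157,751.28):
Base rate for 39.25 is €4.89/kg.
Origin Erieth qualifies under the Belador–Erieth agreement and 39.25 is covered: preferential rate Free applies instead.
Duty = €157,751.28 × 0% = €0.00.
Line 3 (53.40, Quenland, 1,017 kg, €37,517.13):
Base rate for 53.40 is €3.04/kg.
53.40 has an FTA preferential rate, but origin Quenland is not Erieth; base rate stands.
Duty = 1,017 × €3.04 = €3,091.68.
Line 4 (68.58, Quenland, 218 units, €45,130.36):
Base rate for 68.58 is 29.5%.
Additional duty on 68.58 from Quenland: +55.9%. Applied ad valorem rate: 29.5% + 55.9% = 85.4%.
Duty = €45,130.36 × 85.4% = €38,541.33.
Total = €352,174.59 + €0.00 + €3,091.68 + €38,541.33 = €393,807.60.

€393,807.60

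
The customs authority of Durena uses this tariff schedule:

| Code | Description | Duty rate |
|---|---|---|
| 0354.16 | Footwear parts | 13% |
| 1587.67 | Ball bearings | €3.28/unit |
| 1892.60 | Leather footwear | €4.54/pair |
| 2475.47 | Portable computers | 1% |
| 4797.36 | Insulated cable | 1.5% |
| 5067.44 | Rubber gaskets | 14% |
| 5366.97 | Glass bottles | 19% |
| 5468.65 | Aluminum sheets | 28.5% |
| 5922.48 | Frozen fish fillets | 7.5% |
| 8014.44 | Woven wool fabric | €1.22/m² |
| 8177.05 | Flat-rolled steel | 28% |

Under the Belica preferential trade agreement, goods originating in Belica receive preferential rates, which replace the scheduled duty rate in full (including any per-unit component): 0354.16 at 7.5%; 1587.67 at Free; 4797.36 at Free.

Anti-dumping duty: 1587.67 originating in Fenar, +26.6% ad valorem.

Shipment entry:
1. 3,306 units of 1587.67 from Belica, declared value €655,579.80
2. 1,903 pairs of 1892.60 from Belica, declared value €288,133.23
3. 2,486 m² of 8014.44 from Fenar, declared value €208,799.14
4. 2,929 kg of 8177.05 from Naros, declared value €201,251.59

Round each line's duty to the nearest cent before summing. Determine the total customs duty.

€68,022.99

Line 1 (1587.67, Belica, 3,306 units, €655,579.80):
Base rate for 1587.67 is €3.28/unit.
Origin Belica qualifies under the Durena–Belica agreement and 1587.67 is covered: preferential rate Free applies instead.
The additional-duty order on 1587.67 targets Fenar, not Belica; it does not apply.
Duty = €655,579.80 × 0% = €0.00.
Line 2 (1892.60, Belica, 1,903 pairs, €288,133.23):
Base rate for 1892.60 is €4.54/pair.
Origin Belica is the FTA partner but 1892.60 is not on the preference list; base rate stands.
Duty = 1,903 × €4.54 = €8,639.62.
Line 3 (8014.44, Fenar, 2,486 m², €208,799.14):
Base rate for 8014.44 is €1.22/m².
Duty = 2,486 × €1.22 = €3,032.92.
Line 4 (8177.05, Naros, 2,929 kg, €201,251.59):
Base rate for 8177.05 is 28%.
Duty = €201,251.59 × 28% = €56,350.45.
Total = €0.00 + €8,639.62 + €3,032.92 + €56,350.45 = €68,022.99.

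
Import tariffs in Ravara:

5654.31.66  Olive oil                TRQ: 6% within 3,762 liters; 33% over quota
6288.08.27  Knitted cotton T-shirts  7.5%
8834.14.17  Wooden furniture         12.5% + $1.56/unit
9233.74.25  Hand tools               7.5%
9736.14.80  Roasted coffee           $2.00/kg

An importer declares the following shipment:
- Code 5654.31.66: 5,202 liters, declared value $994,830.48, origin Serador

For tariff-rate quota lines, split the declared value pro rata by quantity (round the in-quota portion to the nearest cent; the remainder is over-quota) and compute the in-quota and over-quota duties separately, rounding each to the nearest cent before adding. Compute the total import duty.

Line 1 (5654.31.66, Serador, 5,202 liters, $994,830.48):
Code 5654.31.66 is under a tariff-rate quota (threshold 3,762 liters). In-quota: 3,762 liters at 6%; over-quota: 1,440 liters at 33%.
Pro-rata value split: in-quota = $994,830.48 × 3,762/5,202 = $719,444.88; over-quota = $994,830.48 − $719,444.88 = $275,385.60.
In-quota duty = $719,444.88 × 6% = $43,166.69. Over-quota duty = $275,385.60 × 33% = $90,877.25.
Line duty = $43,166.69 + $90,877.25 = $134,043.94.

$134,043.94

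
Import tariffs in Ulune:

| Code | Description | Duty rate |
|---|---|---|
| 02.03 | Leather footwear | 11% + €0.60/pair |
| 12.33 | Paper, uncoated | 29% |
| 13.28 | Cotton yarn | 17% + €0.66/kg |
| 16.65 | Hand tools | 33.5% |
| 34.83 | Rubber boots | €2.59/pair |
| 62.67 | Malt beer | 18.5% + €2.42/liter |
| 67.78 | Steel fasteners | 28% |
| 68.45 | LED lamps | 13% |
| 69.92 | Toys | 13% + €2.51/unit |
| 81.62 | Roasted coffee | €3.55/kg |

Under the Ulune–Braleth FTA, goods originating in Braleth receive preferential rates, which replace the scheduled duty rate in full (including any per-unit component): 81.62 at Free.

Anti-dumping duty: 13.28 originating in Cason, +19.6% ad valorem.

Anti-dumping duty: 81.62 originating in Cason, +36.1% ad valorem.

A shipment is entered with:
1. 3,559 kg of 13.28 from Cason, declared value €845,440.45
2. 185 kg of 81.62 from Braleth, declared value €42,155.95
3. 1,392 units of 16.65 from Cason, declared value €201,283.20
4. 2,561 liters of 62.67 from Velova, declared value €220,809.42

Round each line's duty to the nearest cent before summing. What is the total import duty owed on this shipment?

Line 1 (13.28, Cason, 3,559 kg, €845,440.45):
Base rate for 13.28 is 17% + €0.66/kg.
Additional duty on 13.28 from Cason: +19.6%. Applied ad valorem rate: 17% + 19.6% = 36.6%.
Duty = €845,440.45 × 36.6% + 3,559 × €0.66 = €311,780.14.
Line 2 (81.62, Braleth, 185 kg, €42,155.95):
Base rate for 81.62 is €3.55/kg.
Origin Braleth qualifies under the Ulune–Braleth agreement and 81.62 is covered: preferential rate Free applies instead.
The additional-duty order on 81.62 targets Cason, not Braleth; it does not apply.
Duty = €42,155.95 × 0% = €0.00.
Line 3 (16.65, Cason, 1,392 units, €201,283.20):
Base rate for 16.65 is 33.5%.
Duty = €201,283.20 × 33.5% = €67,429.87.
Line 4 (62.67, Velova, 2,561 liters, €220,809.42):
Base rate for 62.67 is 18.5% + €2.42/liter.
Duty = €220,809.42 × 18.5% + 2,561 × €2.42 = €47,047.36.
Total = €311,780.14 + €0.00 + €67,429.87 + €47,047.36 = €426,257.37.

€426,257.37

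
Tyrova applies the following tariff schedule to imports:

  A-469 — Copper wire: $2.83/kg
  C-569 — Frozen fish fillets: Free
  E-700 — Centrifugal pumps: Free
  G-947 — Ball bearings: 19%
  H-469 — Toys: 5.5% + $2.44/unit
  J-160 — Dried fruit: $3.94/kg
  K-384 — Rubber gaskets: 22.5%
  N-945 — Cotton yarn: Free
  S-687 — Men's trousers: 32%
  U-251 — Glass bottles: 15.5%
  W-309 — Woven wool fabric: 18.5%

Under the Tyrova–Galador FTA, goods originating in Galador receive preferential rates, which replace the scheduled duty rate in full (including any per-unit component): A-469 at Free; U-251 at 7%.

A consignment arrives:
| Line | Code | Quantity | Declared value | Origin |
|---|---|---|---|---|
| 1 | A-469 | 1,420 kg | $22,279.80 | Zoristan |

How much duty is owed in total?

$4,018.60

Line 1 (A-469, Zoristan, 1,420 kg, $22,279.80):
Base rate for A-469 is $2.83/kg.
A-469 has an FTA preferential rate, but origin Zoristan is not Galador; base rate stands.
Duty = 1,420 × $2.83 = $4,018.60.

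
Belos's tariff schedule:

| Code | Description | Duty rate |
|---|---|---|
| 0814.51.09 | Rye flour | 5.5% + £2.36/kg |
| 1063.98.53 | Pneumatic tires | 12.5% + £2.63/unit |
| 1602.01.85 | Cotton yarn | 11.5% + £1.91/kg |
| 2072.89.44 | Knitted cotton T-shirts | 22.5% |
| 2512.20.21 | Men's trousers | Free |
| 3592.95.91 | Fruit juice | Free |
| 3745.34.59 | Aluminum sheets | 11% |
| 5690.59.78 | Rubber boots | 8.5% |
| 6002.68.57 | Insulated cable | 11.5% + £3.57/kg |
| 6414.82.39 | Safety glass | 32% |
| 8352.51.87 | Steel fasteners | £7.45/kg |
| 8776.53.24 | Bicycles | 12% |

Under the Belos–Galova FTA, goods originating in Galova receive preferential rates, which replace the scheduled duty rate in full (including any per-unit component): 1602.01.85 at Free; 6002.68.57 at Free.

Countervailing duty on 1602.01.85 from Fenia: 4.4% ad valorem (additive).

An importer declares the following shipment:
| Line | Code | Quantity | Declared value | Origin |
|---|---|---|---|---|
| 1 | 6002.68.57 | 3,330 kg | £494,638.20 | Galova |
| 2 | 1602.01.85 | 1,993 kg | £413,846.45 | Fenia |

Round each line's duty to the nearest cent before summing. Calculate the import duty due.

£69,608.22

Line 1 (6002.68.57, Galova, 3,330 kg, £494,638.20):
Base rate for 6002.68.57 is 11.5% + £3.57/kg.
Origin Galova qualifies under the Belos–Galova agreement and 6002.68.57 is covered: preferential rate Free applies instead.
Duty = £494,638.20 × 0% = £0.00.
Line 2 (1602.01.85, Fenia, 1,993 kg, £413,846.45):
Base rate for 1602.01.85 is 11.5% + £1.91/kg.
1602.01.85 has an FTA preferential rate, but origin Fenia is not Galova; base rate stands.
Additional duty on 1602.01.85 from Fenia: +4.4%. Applied ad valorem rate: 11.5% + 4.4% = 15.9%.
Duty = £413,846.45 × 15.9% + 1,993 × £1.91 = £69,608.22.
Total = £0.00 + £69,608.22 = £69,608.22.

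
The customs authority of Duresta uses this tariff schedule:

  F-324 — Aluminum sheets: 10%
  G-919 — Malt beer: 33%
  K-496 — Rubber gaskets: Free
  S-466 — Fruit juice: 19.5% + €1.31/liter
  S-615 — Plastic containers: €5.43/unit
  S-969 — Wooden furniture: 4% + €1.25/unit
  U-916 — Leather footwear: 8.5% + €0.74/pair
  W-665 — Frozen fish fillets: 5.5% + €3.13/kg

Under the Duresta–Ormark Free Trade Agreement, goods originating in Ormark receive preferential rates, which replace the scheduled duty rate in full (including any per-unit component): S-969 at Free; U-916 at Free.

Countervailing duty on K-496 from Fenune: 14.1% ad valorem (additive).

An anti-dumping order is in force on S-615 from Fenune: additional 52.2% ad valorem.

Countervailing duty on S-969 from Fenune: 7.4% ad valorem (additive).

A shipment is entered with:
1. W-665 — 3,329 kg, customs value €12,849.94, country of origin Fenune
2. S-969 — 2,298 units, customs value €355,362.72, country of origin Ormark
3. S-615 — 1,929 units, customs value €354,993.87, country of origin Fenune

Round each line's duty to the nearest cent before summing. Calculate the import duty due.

Line 1 (W-665, Fenune, 3,329 kg, €12,849.94):
Base rate for W-665 is 5.5% + €3.13/kg.
Duty = €12,849.94 × 5.5% + 3,329 × €3.13 = €11,126.52.
Line 2 (S-969, Ormark, 2,298 units, €355,362.72):
Base rate for S-969 is 4% + €1.25/unit.
Origin Ormark qualifies under the Duresta–Ormark agreement and S-969 is covered: preferential rate Free applies instead.
The additional-duty order on S-969 targets Fenune, not Ormark; it does not apply.
Duty = €355,362.72 × 0% = €0.00.
Line 3 (S-615, Fenune, 1,929 units, €354,993.87):
Base rate for S-615 is €5.43/unit.
Additional duty on S-615 from Fenune: +52.2% ad valorem. Applied ad valorem rate = 52.2%.
Duty = €354,993.87 × 52.2% + 1,929 × €5.43 = €195,781.27.
Total = €11,126.52 + €0.00 + €195,781.27 = €206,907.79.

€206,907.79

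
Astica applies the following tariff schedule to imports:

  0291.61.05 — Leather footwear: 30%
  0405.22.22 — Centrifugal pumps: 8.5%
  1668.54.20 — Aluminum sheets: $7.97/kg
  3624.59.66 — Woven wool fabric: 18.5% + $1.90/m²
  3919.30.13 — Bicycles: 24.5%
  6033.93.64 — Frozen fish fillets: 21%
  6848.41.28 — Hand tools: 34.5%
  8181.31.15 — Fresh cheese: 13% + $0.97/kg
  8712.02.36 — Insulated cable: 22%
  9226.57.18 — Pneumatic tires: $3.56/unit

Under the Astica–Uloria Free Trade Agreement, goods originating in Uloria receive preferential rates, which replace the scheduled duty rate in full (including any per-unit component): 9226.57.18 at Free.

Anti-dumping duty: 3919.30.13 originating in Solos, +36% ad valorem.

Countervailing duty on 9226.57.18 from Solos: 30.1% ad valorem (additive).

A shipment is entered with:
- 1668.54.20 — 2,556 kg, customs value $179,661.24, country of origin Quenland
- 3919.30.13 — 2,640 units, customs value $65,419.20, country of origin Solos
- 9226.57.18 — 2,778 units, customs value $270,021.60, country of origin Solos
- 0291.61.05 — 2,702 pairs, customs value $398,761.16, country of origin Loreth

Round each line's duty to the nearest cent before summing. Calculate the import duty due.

$270,744.47

Line 1 (1668.54.20, Quenland, 2,556 kg, $179,661.24):
Base rate for 1668.54.20 is $7.97/kg.
Duty = 2,556 × $7.97 = $20,371.32.
Line 2 (3919.30.13, Solos, 2,640 units, $65,419.20):
Base rate for 3919.30.13 is 24.5%.
Additional duty on 3919.30.13 from Solos: +36%. Applied ad valorem rate: 24.5% + 36% = 60.5%.
Duty = $65,419.20 × 60.5% = $39,578.62.
Line 3 (9226.57.18, Solos, 2,778 units, $270,021.60):
Base rate for 9226.57.18 is $3.56/unit.
9226.57.18 has an FTA preferential rate, but origin Solos is not Uloria; base rate stands.
Additional duty on 9226.57.18 from Solos: +30.1% ad valorem. Applied ad valorem rate = 30.1%.
Duty = $270,021.60 × 30.1% + 2,778 × $3.56 = $91,166.18.
Line 4 (0291.61.05, Loreth, 2,702 pairs, $398,761.16):
Base rate for 0291.61.05 is 30%.
Duty = $398,761.16 × 30% = $119,628.35.
Total = $20,371.32 + $39,578.62 + $91,166.18 + $119,628.35 = $270,744.47.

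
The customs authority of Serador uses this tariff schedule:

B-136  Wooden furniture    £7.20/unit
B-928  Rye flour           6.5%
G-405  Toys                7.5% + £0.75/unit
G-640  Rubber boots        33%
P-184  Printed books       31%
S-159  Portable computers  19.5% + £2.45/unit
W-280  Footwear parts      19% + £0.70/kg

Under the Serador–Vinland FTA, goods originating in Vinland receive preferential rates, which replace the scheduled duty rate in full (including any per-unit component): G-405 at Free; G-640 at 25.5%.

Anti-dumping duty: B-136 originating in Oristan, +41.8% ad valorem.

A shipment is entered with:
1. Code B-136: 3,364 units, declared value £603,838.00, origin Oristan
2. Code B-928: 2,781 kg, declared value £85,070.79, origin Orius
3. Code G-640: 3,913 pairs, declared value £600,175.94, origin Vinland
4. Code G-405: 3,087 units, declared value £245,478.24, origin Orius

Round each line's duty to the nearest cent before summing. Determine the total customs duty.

Line 1 (B-136, Oristan, 3,364 units, £603,838.00):
Base rate for B-136 is £7.20/unit.
Additional duty on B-136 from Oristan: +41.8% ad valorem. Applied ad valorem rate = 41.8%.
Duty = £603,838.00 × 41.8% + 3,364 × £7.20 = £276,625.08.
Line 2 (B-928, Orius, 2,781 kg, £85,070.79):
Base rate for B-928 is 6.5%.
Duty = £85,070.79 × 6.5% = £5,529.60.
Line 3 (G-640, Vinland, 3,913 pairs, £600,175.94):
Base rate for G-640 is 33%.
Origin Vinland qualifies under the Serador–Vinland agreement and G-640 is covered: preferential rate 25.5% applies instead.
Duty = £600,175.94 × 25.5% = £153,044.86.
Line 4 (G-405, Orius, 3,087 units, £245,478.24):
Base rate for G-405 is 7.5% + £0.75/unit.
G-405 has an FTA preferential rate, but origin Orius is not Vinland; base rate stands.
Duty = £245,478.24 × 7.5% + 3,087 × £0.75 = £20,726.12.
Total = £276,625.08 + £5,529.60 + £153,044.86 + £20,726.12 = £455,925.66.

£455,925.66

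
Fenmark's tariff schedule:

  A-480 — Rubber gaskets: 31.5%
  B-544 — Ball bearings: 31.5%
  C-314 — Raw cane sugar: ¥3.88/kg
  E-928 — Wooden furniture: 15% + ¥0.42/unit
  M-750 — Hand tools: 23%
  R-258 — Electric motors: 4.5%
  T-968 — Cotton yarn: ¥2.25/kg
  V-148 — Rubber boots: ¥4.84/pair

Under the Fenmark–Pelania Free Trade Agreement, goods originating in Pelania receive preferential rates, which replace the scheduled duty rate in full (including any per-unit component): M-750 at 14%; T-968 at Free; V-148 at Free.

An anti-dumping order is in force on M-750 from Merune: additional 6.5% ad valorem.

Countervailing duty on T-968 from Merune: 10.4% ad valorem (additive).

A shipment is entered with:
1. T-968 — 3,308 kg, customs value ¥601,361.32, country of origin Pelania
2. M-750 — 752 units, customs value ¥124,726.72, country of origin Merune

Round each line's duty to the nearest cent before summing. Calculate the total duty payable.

¥36,794.38

Line 1 (T-968, Pelania, 3,308 kg, ¥601,361.32):
Base rate for T-968 is ¥2.25/kg.
Origin Pelania qualifies under the Fenmark–Pelania agreement and T-968 is covered: preferential rate Free applies instead.
The additional-duty order on T-968 targets Merune, not Pelania; it does not apply.
Duty = ¥601,361.32 × 0% = ¥0.00.
Line 2 (M-750, Merune, 752 units, ¥124,726.72):
Base rate for M-750 is 23%.
M-750 has an FTA preferential rate, but origin Merune is not Pelania; base rate stands.
Additional duty on M-750 from Merune: +6.5%. Applied ad valorem rate: 23% + 6.5% = 29.5%.
Duty = ¥124,726.72 × 29.5% = ¥36,794.38.
Total = ¥0.00 + ¥36,794.38 = ¥36,794.38.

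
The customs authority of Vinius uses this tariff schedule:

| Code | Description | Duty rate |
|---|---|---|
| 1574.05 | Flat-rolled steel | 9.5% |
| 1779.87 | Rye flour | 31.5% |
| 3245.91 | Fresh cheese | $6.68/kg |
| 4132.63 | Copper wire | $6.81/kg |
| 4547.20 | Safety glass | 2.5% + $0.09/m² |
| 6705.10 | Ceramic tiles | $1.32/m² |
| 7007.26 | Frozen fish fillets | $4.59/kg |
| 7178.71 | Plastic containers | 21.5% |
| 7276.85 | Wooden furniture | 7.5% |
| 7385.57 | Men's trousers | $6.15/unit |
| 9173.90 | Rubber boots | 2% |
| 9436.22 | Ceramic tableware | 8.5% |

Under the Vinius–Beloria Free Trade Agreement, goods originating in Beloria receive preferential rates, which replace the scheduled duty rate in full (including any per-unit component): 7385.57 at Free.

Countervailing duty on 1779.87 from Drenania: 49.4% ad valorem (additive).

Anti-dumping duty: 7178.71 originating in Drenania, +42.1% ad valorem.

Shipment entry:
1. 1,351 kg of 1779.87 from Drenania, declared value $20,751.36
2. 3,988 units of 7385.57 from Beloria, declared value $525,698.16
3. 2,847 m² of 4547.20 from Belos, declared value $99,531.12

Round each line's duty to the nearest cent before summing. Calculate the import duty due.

$19,532.36

Line 1 (1779.87, Drenania, 1,351 kg, $20,751.36):
Base rate for 1779.87 is 31.5%.
Additional duty on 1779.87 from Drenania: +49.4%. Applied ad valorem rate: 31.5% + 49.4% = 80.9%.
Duty = $20,751.36 × 80.9% = $16,787.85.
Line 2 (7385.57, Beloria, 3,988 units, $525,698.16):
Base rate for 7385.57 is $6.15/unit.
Origin Beloria qualifies under the Vinius–Beloria agreement and 7385.57 is covered: preferential rate Free applies instead.
Duty = $525,698.16 × 0% = $0.00.
Line 3 (4547.20, Belos, 2,847 m², $99,531.12):
Base rate for 4547.20 is 2.5% + $0.09/m².
Duty = $99,531.12 × 2.5% + 2,847 × $0.09 = $2,744.51.
Total = $16,787.85 + $0.00 + $2,744.51 = $19,532.36.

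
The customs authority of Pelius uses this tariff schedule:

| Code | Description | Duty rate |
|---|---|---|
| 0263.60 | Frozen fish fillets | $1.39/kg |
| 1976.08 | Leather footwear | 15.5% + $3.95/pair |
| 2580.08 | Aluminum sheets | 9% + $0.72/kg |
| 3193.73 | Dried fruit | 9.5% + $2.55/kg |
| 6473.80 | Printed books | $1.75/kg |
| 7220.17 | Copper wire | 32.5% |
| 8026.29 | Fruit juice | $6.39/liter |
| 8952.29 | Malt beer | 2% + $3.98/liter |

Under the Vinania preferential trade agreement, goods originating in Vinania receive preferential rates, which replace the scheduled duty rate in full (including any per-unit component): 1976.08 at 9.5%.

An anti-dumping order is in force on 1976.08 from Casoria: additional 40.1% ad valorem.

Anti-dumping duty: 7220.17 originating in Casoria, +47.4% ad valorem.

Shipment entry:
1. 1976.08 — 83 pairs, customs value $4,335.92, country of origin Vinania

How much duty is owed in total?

$411.91

Line 1 (1976.08, Vinania, 83 pairs, $4,335.92):
Base rate for 1976.08 is 15.5% + $3.95/pair.
Origin Vinania qualifies under the Pelius–Vinania agreement and 1976.08 is covered: preferential rate 9.5% applies instead.
The additional-duty order on 1976.08 targets Casoria, not Vinania; it does not apply.
Duty = $4,335.92 × 9.5% = $411.91.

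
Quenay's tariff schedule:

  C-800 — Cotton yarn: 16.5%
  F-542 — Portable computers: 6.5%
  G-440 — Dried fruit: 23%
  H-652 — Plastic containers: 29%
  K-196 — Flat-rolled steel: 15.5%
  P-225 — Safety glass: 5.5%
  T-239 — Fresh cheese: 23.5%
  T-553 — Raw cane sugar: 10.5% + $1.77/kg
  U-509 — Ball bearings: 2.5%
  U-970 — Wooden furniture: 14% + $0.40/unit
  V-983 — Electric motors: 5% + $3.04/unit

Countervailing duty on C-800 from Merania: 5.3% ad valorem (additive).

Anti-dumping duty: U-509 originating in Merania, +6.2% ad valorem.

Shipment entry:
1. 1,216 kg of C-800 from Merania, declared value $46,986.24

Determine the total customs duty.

Line 1 (C-800, Merania, 1,216 kg, $46,986.24):
Base rate for C-800 is 16.5%.
Additional duty on C-800 from Merania: +5.3%. Applied ad valorem rate: 16.5% + 5.3% = 21.8%.
Duty = $46,986.24 × 21.8% = $10,243.00.

$10,243.00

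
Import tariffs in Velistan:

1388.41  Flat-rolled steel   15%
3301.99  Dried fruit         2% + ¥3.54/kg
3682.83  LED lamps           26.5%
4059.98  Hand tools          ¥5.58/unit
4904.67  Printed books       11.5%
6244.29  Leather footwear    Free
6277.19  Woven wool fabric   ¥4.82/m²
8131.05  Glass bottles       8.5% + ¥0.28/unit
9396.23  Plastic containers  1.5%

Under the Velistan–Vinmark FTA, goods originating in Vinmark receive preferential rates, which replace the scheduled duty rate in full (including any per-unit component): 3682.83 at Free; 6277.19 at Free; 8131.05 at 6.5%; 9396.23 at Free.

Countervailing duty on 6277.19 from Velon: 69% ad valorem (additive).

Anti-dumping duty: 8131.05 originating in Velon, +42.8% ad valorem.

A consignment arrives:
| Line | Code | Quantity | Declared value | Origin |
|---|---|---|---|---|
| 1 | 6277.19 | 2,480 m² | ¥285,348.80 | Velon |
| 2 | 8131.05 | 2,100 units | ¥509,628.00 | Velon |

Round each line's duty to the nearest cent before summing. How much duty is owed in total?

¥470,871.43

Line 1 (6277.19, Velon, 2,480 m², ¥285,348.80):
Base rate for 6277.19 is ¥4.82/m².
6277.19 has an FTA preferential rate, but origin Velon is not Vinmark; base rate stands.
Additional duty on 6277.19 from Velon: +69% ad valorem. Applied ad valorem rate = 69%.
Duty = ¥285,348.80 × 69% + 2,480 × ¥4.82 = ¥208,844.27.
Line 2 (8131.05, Velon, 2,100 units, ¥509,628.00):
Base rate for 8131.05 is 8.5% + ¥0.28/unit.
8131.05 has an FTA preferential rate, but origin Velon is not Vinmark; base rate stands.
Additional duty on 8131.05 from Velon: +42.8%. Applied ad valorem rate: 8.5% + 42.8% = 51.3%.
Duty = ¥509,628.00 × 51.3% + 2,100 × ¥0.28 = ¥262,027.16.
Total = ¥208,844.27 + ¥262,027.16 = ¥470,871.43.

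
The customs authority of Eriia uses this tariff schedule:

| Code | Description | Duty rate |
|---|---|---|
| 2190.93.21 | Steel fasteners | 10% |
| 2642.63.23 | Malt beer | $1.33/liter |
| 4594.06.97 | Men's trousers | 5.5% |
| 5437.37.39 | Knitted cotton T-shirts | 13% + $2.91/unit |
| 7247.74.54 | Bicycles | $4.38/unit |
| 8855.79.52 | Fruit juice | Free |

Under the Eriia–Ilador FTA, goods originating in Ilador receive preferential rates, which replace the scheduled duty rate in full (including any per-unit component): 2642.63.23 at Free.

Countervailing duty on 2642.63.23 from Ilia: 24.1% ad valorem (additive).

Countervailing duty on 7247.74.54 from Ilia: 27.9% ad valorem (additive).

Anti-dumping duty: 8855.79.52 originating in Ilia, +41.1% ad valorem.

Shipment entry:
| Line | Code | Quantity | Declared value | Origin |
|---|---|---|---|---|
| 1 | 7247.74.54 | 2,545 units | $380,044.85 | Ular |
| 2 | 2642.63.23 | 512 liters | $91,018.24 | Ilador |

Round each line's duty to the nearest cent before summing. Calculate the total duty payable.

Line 1 (7247.74.54, Ular, 2,545 units, $380,044.85):
Base rate for 7247.74.54 is $4.38/unit.
The additional-duty order on 7247.74.54 targets Ilia, not Ular; it does not apply.
Duty = 2,545 × $4.38 = $11,147.10.
Line 2 (2642.63.23, Ilador, 512 liters, $91,018.24):
Base rate for 2642.63.23 is $1.33/liter.
Origin Ilador qualifies under the Eriia–Ilador agreement and 2642.63.23 is covered: preferential rate Free applies instead.
The additional-duty order on 2642.63.23 targets Ilia, not Ilador; it does not apply.
Duty = $91,018.24 × 0% = $0.00.
Total = $11,147.10 + $0.00 = $11,147.10.

$11,147.10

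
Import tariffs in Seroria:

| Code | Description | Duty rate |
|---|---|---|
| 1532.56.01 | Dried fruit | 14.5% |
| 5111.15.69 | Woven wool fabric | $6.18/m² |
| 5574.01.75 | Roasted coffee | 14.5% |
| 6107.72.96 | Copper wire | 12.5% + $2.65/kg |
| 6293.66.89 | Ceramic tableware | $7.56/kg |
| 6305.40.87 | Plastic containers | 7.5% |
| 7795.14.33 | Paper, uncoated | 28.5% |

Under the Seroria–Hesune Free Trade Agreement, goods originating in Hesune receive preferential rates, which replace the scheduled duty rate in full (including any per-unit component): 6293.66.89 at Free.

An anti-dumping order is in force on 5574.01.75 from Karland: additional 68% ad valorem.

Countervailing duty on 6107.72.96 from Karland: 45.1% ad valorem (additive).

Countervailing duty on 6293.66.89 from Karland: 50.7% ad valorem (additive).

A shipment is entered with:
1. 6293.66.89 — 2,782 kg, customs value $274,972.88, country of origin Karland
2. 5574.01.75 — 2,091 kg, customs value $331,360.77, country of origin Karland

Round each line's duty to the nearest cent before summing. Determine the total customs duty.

$433,815.81

Line 1 (6293.66.89, Karland, 2,782 kg, $274,972.88):
Base rate for 6293.66.89 is $7.56/kg.
6293.66.89 has an FTA preferential rate, but origin Karland is not Hesune; base rate stands.
Additional duty on 6293.66.89 from Karland: +50.7% ad valorem. Applied ad valorem rate = 50.7%.
Duty = $274,972.88 × 50.7% + 2,782 × $7.56 = $160,443.17.
Line 2 (5574.01.75, Karland, 2,091 kg, $331,360.77):
Base rate for 5574.01.75 is 14.5%.
Additional duty on 5574.01.75 from Karland: +68%. Applied ad valorem rate: 14.5% + 68% = 82.5%.
Duty = $331,360.77 × 82.5% = $273,372.64.
Total = $160,443.17 + $273,372.64 = $433,815.81.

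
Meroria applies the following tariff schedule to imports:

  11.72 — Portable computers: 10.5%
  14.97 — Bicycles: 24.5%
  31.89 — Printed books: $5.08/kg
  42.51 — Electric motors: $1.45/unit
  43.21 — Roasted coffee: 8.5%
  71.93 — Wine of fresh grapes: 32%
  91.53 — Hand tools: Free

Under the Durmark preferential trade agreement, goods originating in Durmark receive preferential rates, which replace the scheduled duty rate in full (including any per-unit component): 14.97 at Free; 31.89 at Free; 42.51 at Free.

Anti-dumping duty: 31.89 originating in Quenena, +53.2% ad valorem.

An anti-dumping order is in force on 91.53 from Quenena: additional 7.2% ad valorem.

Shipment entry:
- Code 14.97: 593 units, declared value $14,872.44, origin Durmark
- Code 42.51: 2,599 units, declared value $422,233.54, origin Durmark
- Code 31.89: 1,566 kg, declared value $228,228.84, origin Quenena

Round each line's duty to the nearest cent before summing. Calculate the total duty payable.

$129,373.02

Line 1 (14.97, Durmark, 593 units, $14,872.44):
Base rate for 14.97 is 24.5%.
Origin Durmark qualifies under the Meroria–Durmark agreement and 14.97 is covered: preferential rate Free applies instead.
Duty = $14,872.44 × 0% = $0.00.
Line 2 (42.51, Durmark, 2,599 units, $422,233.54):
Base rate for 42.51 is $1.45/unit.
Origin Durmark qualifies under the Meroria–Durmark agreement and 42.51 is covered: preferential rate Free applies instead.
Duty = $422,233.54 × 0% = $0.00.
Line 3 (31.89, Quenena, 1,566 kg, $228,228.84):
Base rate for 31.89 is $5.08/kg.
31.89 has an FTA preferential rate, but origin Quenena is not Durmark; base rate stands.
Additional duty on 31.89 from Quenena: +53.2% ad valorem. Applied ad valorem rate = 53.2%.
Duty = $228,228.84 × 53.2% + 1,566 × $5.08 = $129,373.02.
Total = $0.00 + $0.00 + $129,373.02 = $129,373.02.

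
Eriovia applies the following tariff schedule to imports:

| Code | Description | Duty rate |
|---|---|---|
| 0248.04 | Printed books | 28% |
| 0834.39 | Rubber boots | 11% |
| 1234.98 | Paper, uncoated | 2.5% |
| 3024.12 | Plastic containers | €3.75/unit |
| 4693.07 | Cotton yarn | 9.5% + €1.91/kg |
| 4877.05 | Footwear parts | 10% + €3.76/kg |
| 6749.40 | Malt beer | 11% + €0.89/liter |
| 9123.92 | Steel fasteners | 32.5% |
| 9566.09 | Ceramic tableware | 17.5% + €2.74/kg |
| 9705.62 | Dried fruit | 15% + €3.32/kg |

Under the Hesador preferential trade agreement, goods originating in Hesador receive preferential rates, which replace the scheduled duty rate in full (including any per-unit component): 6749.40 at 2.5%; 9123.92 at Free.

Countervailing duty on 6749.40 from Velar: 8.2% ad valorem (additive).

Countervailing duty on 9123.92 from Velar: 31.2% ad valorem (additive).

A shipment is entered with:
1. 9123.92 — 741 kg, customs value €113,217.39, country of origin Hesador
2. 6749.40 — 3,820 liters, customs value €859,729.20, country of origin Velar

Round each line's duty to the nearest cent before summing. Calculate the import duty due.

Line 1 (9123.92, Hesador, 741 kg, €113,217.39):
Base rate for 9123.92 is 32.5%.
Origin Hesador qualifies under the Eriovia–Hesador agreement and 9123.92 is covered: preferential rate Free applies instead.
The additional-duty order on 9123.92 targets Velar, not Hesador; it does not apply.
Duty = €113,217.39 × 0% = €0.00.
Line 2 (6749.40, Velar, 3,820 liters, €859,729.20):
Base rate for 6749.40 is 11% + €0.89/liter.
6749.40 has an FTA preferential rate, but origin Velar is not Hesador; base rate stands.
Additional duty on 6749.40 from Velar: +8.2%. Applied ad valorem rate: 11% + 8.2% = 19.2%.
Duty = €859,729.20 × 19.2% + 3,820 × €0.89 = €168,467.81.
Total = €0.00 + €168,467.81 = €168,467.81.

€168,467.81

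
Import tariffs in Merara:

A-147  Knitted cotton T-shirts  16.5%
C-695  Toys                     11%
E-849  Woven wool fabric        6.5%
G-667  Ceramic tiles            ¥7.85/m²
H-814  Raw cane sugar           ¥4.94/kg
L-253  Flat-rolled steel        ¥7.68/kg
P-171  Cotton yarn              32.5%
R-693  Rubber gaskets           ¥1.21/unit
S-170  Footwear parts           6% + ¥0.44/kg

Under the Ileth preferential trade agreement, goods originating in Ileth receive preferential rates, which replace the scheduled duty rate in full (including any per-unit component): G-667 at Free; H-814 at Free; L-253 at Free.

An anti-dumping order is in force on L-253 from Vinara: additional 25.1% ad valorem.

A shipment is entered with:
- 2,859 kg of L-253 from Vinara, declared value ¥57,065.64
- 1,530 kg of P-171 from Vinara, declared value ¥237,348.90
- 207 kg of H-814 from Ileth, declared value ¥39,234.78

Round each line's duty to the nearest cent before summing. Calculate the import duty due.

Line 1 (L-253, Vinara, 2,859 kg, ¥57,065.64):
Base rate for L-253 is ¥7.68/kg.
L-253 has an FTA preferential rate, but origin Vinara is not Ileth; base rate stands.
Additional duty on L-253 from Vinara: +25.1% ad valorem. Applied ad valorem rate = 25.1%.
Duty = ¥57,065.64 × 25.1% + 2,859 × ¥7.68 = ¥36,280.60.
Line 2 (P-171, Vinara, 1,530 kg, ¥237,348.90):
Base rate for P-171 is 32.5%.
Duty = ¥237,348.90 × 32.5% = ¥77,138.39.
Line 3 (H-814, Ileth, 207 kg, ¥39,234.78):
Base rate for H-814 is ¥4.94/kg.
Origin Ileth qualifies under the Merara–Ileth agreement and H-814 is covered: preferential rate Free applies instead.
Duty = ¥39,234.78 × 0% = ¥0.00.
Total = ¥36,280.60 + ¥77,138.39 + ¥0.00 = ¥113,418.99.

¥113,418.99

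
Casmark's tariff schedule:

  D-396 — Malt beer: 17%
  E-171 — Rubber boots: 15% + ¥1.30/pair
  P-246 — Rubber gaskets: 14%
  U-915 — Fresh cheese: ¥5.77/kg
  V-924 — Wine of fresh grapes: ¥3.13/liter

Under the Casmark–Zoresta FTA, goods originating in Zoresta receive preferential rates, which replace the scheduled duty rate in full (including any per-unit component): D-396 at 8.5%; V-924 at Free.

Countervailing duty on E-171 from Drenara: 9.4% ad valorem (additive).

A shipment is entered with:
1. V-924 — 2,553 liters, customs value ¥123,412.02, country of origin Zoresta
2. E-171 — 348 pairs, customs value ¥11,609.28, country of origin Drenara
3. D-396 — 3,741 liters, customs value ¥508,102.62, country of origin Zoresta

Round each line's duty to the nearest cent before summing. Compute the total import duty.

¥46,473.78

Line 1 (V-924, Zoresta, 2,553 liters, ¥123,412.02):
Base rate for V-924 is ¥3.13/liter.
Origin Zoresta qualifies under the Casmark–Zoresta agreement and V-924 is covered: preferential rate Free applies instead.
Duty = ¥123,412.02 × 0% = ¥0.00.
Line 2 (E-171, Drenara, 348 pairs, ¥11,609.28):
Base rate for E-171 is 15% + ¥1.30/pair.
Additional duty on E-171 from Drenara: +9.4%. Applied ad valorem rate: 15% + 9.4% = 24.4%.
Duty = ¥11,609.28 × 24.4% + 348 × ¥1.30 = ¥3,285.06.
Line 3 (D-396, Zoresta, 3,741 liters, ¥508,102.62):
Base rate for D-396 is 17%.
Origin Zoresta qualifies under the Casmark–Zoresta agreement and D-396 is covered: preferential rate 8.5% applies instead.
Duty = ¥508,102.62 × 8.5% = ¥43,188.72.
Total = ¥0.00 + ¥3,285.06 + ¥43,188.72 = ¥46,473.78.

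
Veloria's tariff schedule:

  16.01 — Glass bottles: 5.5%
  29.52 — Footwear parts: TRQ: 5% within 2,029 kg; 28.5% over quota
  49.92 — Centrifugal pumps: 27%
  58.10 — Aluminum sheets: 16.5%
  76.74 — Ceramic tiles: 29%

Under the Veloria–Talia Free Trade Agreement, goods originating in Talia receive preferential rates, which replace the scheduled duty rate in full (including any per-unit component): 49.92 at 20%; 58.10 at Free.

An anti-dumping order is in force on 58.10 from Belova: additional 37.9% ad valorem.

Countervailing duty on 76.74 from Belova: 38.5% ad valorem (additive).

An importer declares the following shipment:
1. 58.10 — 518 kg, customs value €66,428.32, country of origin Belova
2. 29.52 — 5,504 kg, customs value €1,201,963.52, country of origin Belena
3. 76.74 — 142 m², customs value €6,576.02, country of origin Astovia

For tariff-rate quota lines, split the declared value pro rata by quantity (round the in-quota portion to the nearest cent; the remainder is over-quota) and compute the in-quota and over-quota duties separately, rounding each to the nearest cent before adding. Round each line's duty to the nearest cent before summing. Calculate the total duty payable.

Line 1 (58.10, Belova, 518 kg, €66,428.32):
Base rate for 58.10 is 16.5%.
58.10 has an FTA preferential rate, but origin Belova is not Talia; base rate stands.
Additional duty on 58.10 from Belova: +37.9%. Applied ad valorem rate: 16.5% + 37.9% = 54.4%.
Duty = €66,428.32 × 54.4% = €36,137.01.
Line 2 (29.52, Belena, 5,504 kg, €1,201,963.52):
Code 29.52 is under a tariff-rate quota (threshold 2,029 kg). In-quota: 2,029 kg at 5%; over-quota: 3,475 kg at 28.5%.
Pro-rata value split: in-quota = €1,201,963.52 × 2,029/5,504 = €443,093.02; over-quota = €1,201,963.52 − €443,093.02 = €758,870.50.
In-quota duty = €443,093.02 × 5% = €22,154.65. Over-quota duty = €758,870.50 × 28.5% = €216,278.09.
Line duty = €22,154.65 + €216,278.09 = €238,432.74.
Line 3 (76.74, Astovia, 142 m², €6,576.02):
Base rate for 76.74 is 29%.
The additional-duty order on 76.74 targets Belova, not Astovia; it does not apply.
Duty = €6,576.02 × 29% = €1,907.05.
Total = €36,137.01 + €238,432.74 + €1,907.05 = €276,476.80.

€276,476.80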